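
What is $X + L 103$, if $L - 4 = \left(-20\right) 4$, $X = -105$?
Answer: $-7933$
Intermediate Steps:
$L = -76$ ($L = 4 - 80 = -76$)
$X + L 103 = -105 - 7828 = -7933$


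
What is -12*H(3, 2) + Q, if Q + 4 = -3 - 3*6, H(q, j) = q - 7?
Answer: 23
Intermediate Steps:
H(q, j) = -7 + q
Q = -25 (Q = -4 + (-3 - 3*6) = -4 + (-3 - 18) = -4 - 21 = -25)
-12*H(3, 2) + Q = -12*(-7 + 3) - 25 = -12*(-4) - 25 = 48 - 25 = 23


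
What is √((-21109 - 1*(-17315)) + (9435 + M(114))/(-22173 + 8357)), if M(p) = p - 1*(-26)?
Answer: I*√181084512466/6908 ≈ 61.601*I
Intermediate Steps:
M(p) = 26 + p (M(p) = p + 26 = 26 + p)
√((-21109 - 1*(-17315)) + (9435 + M(114))/(-22173 + 8357)) = √((-21109 - 1*(-17315)) + (9435 + (26 + 114))/(-22173 + 8357)) = √((-21109 + 17315) + (9435 + 140)/(-13816)) = √(-3794 + 9575*(-1/13816)) = √(-3794 - 9575/13816) = √(-52427479/13816) = I*√181084512466/6908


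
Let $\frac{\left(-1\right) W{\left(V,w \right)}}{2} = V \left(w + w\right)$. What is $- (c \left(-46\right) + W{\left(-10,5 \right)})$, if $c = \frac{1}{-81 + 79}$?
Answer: $-223$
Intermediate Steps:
$W{\left(V,w \right)} = - 4 V w$ ($W{\left(V,w \right)} = - 2 V \left(w + w\right) = - 2 V 2 w = - 2 \cdot 2 V w = - 4 V w$)
$c = - \frac{1}{2}$ ($c = \frac{1}{-2} = - \frac{1}{2} \approx -0.5$)
$- (c \left(-46\right) + W{\left(-10,5 \right)}) = - (\left(- \frac{1}{2}\right) \left(-46\right) - \left(-40\right) 5) = - (23 + 200) = \left(-1\right) 223 = -223$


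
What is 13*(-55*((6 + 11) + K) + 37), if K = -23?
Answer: 4771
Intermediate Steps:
13*(-55*((6 + 11) + K) + 37) = 13*(-55*((6 + 11) - 23) + 37) = 13*(-55*(17 - 23) + 37) = 13*(-55*(-6) + 37) = 13*(330 + 37) = 13*367 = 4771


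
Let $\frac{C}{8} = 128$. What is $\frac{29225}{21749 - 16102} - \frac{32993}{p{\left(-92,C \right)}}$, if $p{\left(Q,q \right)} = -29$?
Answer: $\frac{187158996}{163763} \approx 1142.9$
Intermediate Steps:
$C = 1024$ ($C = 8 \cdot 128 = 1024$)
$\frac{29225}{21749 - 16102} - \frac{32993}{p{\left(-92,C \right)}} = \frac{29225}{21749 - 16102} - \frac{32993}{-29} = \frac{29225}{5647} - - \frac{32993}{29} = 29225 \cdot \frac{1}{5647} + \frac{32993}{29} = \frac{29225}{5647} + \frac{32993}{29} = \frac{187158996}{163763}$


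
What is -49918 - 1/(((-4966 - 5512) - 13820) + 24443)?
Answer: -7238111/145 ≈ -49918.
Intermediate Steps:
-49918 - 1/(((-4966 - 5512) - 13820) + 24443) = -49918 - 1/((-10478 - 13820) + 24443) = -49918 - 1/(-24298 + 24443) = -49918 - 1/145 = -7238111/145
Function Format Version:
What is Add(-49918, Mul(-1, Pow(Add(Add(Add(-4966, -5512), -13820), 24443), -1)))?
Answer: Rational(-7238111, 145) ≈ -49918.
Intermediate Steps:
Add(-49918, Mul(-1, Pow(Add(Add(Add(-4966, -5512), -13820), 24443), -1))) = Add(-49918, Mul(-1, Pow(Add(Add(-10478, -13820), 24443), -1))) = Add(-49918, Mul(-1, Pow(Add(-24298, 24443), -1))) = Add(-49918, Mul(-1, Pow(145, -1))) = Add(-49918, Mul(-1, Rational(1, 145))) = Add(-49918, Rational(-1, 145)) = Rational(-7238111, 145)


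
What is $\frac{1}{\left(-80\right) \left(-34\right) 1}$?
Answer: $\frac{1}{2720} \approx 0.00036765$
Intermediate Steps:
$\frac{1}{\left(-80\right) \left(-34\right) 1} = \frac{1}{2720 \cdot 1} = \frac{1}{2720}$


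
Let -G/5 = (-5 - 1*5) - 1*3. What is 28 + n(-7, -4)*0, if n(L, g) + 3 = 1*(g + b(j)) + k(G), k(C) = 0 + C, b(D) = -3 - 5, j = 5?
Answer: 28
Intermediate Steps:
b(D) = -8
G = 65 (G = -5*((-5 - 1*5) - 1*3) = -5*((-5 - 5) - 3) = -5*(-10 - 3) = -5*(-13) = 65)
k(C) = C
n(L, g) = 54 + g (n(L, g) = -3 + (1*(g - 8) + 65) = -3 + (1*(-8 + g) + 65) = -3 + ((-8 + g) + 65) = -3 + (57 + g) = 54 + g)
28 + n(-7, -4)*0 = 28 + (54 - 4)*0 = 28 + 50*0 = 28 + 0 = 28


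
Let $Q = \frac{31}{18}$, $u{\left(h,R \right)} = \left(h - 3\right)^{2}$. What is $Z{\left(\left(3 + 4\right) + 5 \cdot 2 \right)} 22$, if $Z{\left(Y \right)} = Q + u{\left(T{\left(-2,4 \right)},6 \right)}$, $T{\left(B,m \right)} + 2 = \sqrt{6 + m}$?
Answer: $\frac{7271}{9} - 220 \sqrt{10} \approx 112.19$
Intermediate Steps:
$T{\left(B,m \right)} = -2 + \sqrt{6 + m}$
$u{\left(h,R \right)} = \left(-3 + h\right)^{2}$
$Q = \frac{31}{18}$ ($Q = 31 \cdot \frac{1}{18} = \frac{31}{18} \approx 1.7222$)
$Z{\left(Y \right)} = \frac{31}{18} + \left(-5 + \sqrt{10}\right)^{2}$ ($Z{\left(Y \right)} = \frac{31}{18} + \left(-3 - \left(2 - \sqrt{6 + 4}\right)\right)^{2} = \frac{31}{18} + \left(-3 - \left(2 - \sqrt{10}\right)\right)^{2} = \frac{31}{18} + \left(-5 + \sqrt{10}\right)^{2}$)
$Z{\left(\left(3 + 4\right) + 5 \cdot 2 \right)} 22 = \left(\frac{661}{18} - 10 \sqrt{10}\right) 22 = \frac{7271}{9} - 220 \sqrt{10}$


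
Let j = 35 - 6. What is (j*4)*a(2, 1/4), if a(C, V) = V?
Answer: 29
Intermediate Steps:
j = 29
(j*4)*a(2, 1/4) = (29*4)/4 = 116*(¼) = 29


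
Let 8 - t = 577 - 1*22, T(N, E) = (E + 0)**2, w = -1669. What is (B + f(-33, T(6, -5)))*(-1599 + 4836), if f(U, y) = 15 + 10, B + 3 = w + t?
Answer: -7101978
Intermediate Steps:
T(N, E) = E**2
t = -547 (t = 8 - (577 - 1*22) = 8 - (577 - 22) = 8 - 1*555 = 8 - 555 = -547)
B = -2219 (B = -3 + (-1669 - 547) = -3 - 2216 = -2219)
f(U, y) = 25
(B + f(-33, T(6, -5)))*(-1599 + 4836) = (-2219 + 25)*(-1599 + 4836) = -2194*3237 = -7101978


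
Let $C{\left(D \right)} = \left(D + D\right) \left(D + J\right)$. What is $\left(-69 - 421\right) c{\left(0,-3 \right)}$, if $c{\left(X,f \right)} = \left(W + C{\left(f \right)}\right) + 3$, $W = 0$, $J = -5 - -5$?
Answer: $-10290$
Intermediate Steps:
$J = 0$ ($J = -5 + 5 = 0$)
$C{\left(D \right)} = 2 D^{2}$ ($C{\left(D \right)} = \left(D + D\right) \left(D + 0\right) = 2 D D = 2 D^{2}$)
$c{\left(X,f \right)} = 3 + 2 f^{2}$ ($c{\left(X,f \right)} = \left(0 + 2 f^{2}\right) + 3 = 2 f^{2} + 3 = 3 + 2 f^{2}$)
$\left(-69 - 421\right) c{\left(0,-3 \right)} = \left(-69 - 421\right) \left(3 + 2 \left(-3\right)^{2}\right) = \left(-69 - 421\right) \left(3 + 2 \cdot 9\right) = - 490 \left(3 + 18\right) = \left(-490\right) 21 = -10290$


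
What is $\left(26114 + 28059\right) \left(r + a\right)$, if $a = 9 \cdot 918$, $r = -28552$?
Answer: $-1099170170$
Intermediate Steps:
$a = 8262$
$\left(26114 + 28059\right) \left(r + a\right) = \left(26114 + 28059\right) \left(-28552 + 8262\right) = 54173 \left(-20290\right) = -1099170170$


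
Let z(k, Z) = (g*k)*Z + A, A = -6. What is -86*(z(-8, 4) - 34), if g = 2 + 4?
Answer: 19952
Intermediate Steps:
g = 6
z(k, Z) = -6 + 6*Z*k (z(k, Z) = (6*k)*Z - 6 = 6*Z*k - 6 = -6 + 6*Z*k)
-86*(z(-8, 4) - 34) = -86*((-6 + 6*4*(-8)) - 34) = -86*((-6 - 192) - 34) = -86*(-198 - 34) = -86*(-232) = 19952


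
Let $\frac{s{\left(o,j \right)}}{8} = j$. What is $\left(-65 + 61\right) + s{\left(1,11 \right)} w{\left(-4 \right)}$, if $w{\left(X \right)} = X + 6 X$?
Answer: $-2468$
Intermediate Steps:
$s{\left(o,j \right)} = 8 j$
$w{\left(X \right)} = 7 X$
$\left(-65 + 61\right) + s{\left(1,11 \right)} w{\left(-4 \right)} = \left(-65 + 61\right) + 8 \cdot 11 \cdot 7 \left(-4\right) = -4 + 88 \left(-28\right) = -4 - 2464 = -2468$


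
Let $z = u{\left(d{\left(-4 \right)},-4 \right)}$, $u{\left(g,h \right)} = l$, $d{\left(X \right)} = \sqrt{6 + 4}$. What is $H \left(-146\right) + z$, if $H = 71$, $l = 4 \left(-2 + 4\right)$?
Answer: $-10358$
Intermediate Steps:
$l = 8$ ($l = 4 \cdot 2 = 8$)
$d{\left(X \right)} = \sqrt{10}$
$u{\left(g,h \right)} = 8$
$z = 8$
$H \left(-146\right) + z = 71 \left(-146\right) + 8 = -10366 + 8 = -10358$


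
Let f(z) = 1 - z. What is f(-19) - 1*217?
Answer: -197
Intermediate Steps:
f(-19) - 1*217 = (1 - 1*(-19)) - 1*217 = (1 + 19) - 217 = 20 - 217 = -197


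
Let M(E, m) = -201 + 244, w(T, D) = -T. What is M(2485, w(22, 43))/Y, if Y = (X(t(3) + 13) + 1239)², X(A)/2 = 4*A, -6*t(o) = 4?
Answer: 387/16104169 ≈ 2.4031e-5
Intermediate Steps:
t(o) = -⅔ (t(o) = -⅙*4 = -⅔)
X(A) = 8*A (X(A) = 2*(4*A) = 8*A)
M(E, m) = 43
Y = 16104169/9 (Y = (8*(-⅔ + 13) + 1239)² = (8*(37/3) + 1239)² = (296/3 + 1239)² = (4013/3)² = 16104169/9 ≈ 1.7894e+6)
M(2485, w(22, 43))/Y = 43/(16104169/9) = 43*(9/16104169) = 387/16104169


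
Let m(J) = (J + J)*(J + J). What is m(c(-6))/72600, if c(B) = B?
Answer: 6/3025 ≈ 0.0019835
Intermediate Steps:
m(J) = 4*J**2 (m(J) = (2*J)*(2*J) = 4*J**2)
m(c(-6))/72600 = (4*(-6)**2)/72600 = (4*36)*(1/72600) = 144*(1/72600) = 6/3025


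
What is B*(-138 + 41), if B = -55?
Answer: 5335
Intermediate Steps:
B*(-138 + 41) = -55*(-138 + 41) = -55*(-97) = 5335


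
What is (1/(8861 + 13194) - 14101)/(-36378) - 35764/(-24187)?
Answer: 18108077758079/9702818099865 ≈ 1.8663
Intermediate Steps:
(1/(8861 + 13194) - 14101)/(-36378) - 35764/(-24187) = (1/22055 - 14101)*(-1/36378) - 35764*(-1/24187) = (1/22055 - 14101)*(-1/36378) + 35764/24187 = -310997554/22055*(-1/36378) + 35764/24187 = 155498777/401158395 + 35764/24187 = 18108077758079/9702818099865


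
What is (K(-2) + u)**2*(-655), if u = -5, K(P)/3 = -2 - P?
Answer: -16375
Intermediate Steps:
K(P) = -6 - 3*P (K(P) = 3*(-2 - P) = -6 - 3*P)
(K(-2) + u)**2*(-655) = ((-6 - 3*(-2)) - 5)**2*(-655) = ((-6 + 6) - 5)**2*(-655) = (0 - 5)**2*(-655) = (-5)**2*(-655) = 25*(-655) = -16375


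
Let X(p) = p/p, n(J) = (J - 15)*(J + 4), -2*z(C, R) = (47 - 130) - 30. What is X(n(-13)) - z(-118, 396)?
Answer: -111/2 ≈ -55.500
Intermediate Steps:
z(C, R) = 113/2 (z(C, R) = -((47 - 130) - 30)/2 = -(-83 - 30)/2 = -½*(-113) = 113/2)
n(J) = (-15 + J)*(4 + J)
X(p) = 1
X(n(-13)) - z(-118, 396) = 1 - 1*113/2 = 1 - 113/2 = -111/2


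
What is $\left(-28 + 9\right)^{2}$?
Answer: $361$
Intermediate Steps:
$\left(-28 + 9\right)^{2} = \left(-19\right)^{2} = 361$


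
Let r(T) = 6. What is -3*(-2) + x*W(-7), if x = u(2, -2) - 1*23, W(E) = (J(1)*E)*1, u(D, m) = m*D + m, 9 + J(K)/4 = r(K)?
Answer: -2430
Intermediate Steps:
J(K) = -12 (J(K) = -36 + 4*6 = -36 + 24 = -12)
u(D, m) = m + D*m (u(D, m) = D*m + m = m + D*m)
W(E) = -12*E (W(E) = -12*E*1 = -12*E)
x = -29 (x = -2*(1 + 2) - 1*23 = -2*3 - 23 = -6 - 23 = -29)
-3*(-2) + x*W(-7) = -3*(-2) - (-348)*(-7) = 6 - 29*84 = 6 - 2436 = -2430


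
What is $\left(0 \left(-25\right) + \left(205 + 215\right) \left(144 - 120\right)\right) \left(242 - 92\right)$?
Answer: $1512000$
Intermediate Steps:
$\left(0 \left(-25\right) + \left(205 + 215\right) \left(144 - 120\right)\right) \left(242 - 92\right) = \left(0 + 420 \cdot 24\right) 150 = \left(0 + 10080\right) 150 = 10080 \cdot 150 = 1512000$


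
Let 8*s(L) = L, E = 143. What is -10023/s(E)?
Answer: -6168/11 ≈ -560.73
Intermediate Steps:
s(L) = L/8
-10023/s(E) = -10023/((⅛)*143) = -10023/143/8 = -10023*8/143 = -6168/11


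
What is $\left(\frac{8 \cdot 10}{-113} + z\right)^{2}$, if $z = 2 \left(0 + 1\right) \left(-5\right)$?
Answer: $\frac{1464100}{12769} \approx 114.66$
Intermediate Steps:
$z = -10$ ($z = 2 \cdot 1 \left(-5\right) = 2 \left(-5\right) = -10$)
$\left(\frac{8 \cdot 10}{-113} + z\right)^{2} = \left(\frac{8 \cdot 10}{-113} - 10\right)^{2} = \left(80 \left(- \frac{1}{113}\right) - 10\right)^{2} = \left(- \frac{80}{113} - 10\right)^{2} = \left(- \frac{1210}{113}\right)^{2} = \frac{1464100}{12769}$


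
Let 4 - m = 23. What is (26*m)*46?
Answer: -22724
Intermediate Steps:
m = -19 (m = 4 - 1*23 = 4 - 23 = -19)
(26*m)*46 = (26*(-19))*46 = -494*46 = -22724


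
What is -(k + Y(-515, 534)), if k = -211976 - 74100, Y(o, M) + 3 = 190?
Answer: 285889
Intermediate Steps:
Y(o, M) = 187 (Y(o, M) = -3 + 190 = 187)
k = -286076
-(k + Y(-515, 534)) = -(-286076 + 187) = -1*(-285889) = 285889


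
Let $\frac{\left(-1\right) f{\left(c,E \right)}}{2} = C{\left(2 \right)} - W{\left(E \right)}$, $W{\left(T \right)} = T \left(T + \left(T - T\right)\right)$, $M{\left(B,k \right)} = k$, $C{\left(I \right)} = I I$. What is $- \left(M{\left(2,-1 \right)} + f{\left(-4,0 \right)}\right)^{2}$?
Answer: $-81$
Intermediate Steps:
$C{\left(I \right)} = I^{2}$
$W{\left(T \right)} = T^{2}$ ($W{\left(T \right)} = T \left(T + 0\right) = T T = T^{2}$)
$f{\left(c,E \right)} = -8 + 2 E^{2}$ ($f{\left(c,E \right)} = - 2 \left(2^{2} - E^{2}\right) = - 2 \left(4 - E^{2}\right) = -8 + 2 E^{2}$)
$- \left(M{\left(2,-1 \right)} + f{\left(-4,0 \right)}\right)^{2} = - \left(-1 - \left(8 - 2 \cdot 0^{2}\right)\right)^{2} = - \left(-1 + \left(-8 + 2 \cdot 0\right)\right)^{2} = - \left(-1 + \left(-8 + 0\right)\right)^{2} = - \left(-1 - 8\right)^{2} = - \left(-9\right)^{2} = \left(-1\right) 81 = -81$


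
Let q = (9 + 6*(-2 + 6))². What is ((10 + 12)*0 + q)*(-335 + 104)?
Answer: -251559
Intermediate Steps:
q = 1089 (q = (9 + 6*4)² = (9 + 24)² = 33² = 1089)
((10 + 12)*0 + q)*(-335 + 104) = ((10 + 12)*0 + 1089)*(-335 + 104) = (22*0 + 1089)*(-231) = (0 + 1089)*(-231) = 1089*(-231) = -251559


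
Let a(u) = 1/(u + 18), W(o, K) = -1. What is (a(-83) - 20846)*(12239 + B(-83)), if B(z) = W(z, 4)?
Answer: -16582379858/65 ≈ -2.5511e+8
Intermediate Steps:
a(u) = 1/(18 + u)
B(z) = -1
(a(-83) - 20846)*(12239 + B(-83)) = (1/(18 - 83) - 20846)*(12239 - 1) = (1/(-65) - 20846)*12238 = (-1/65 - 20846)*12238 = -1354991/65*12238 = -16582379858/65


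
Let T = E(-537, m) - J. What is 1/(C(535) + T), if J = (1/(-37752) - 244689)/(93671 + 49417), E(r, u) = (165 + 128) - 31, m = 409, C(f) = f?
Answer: 5401858176/4314518465401 ≈ 0.0012520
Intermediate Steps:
E(r, u) = 262 (E(r, u) = 293 - 31 = 262)
J = -9237499129/5401858176 (J = (-1/37752 - 244689)/143088 = -9237499129/37752*1/143088 = -9237499129/5401858176 ≈ -1.7101)
T = 1424524341241/5401858176 (T = 262 - 1*(-9237499129/5401858176) = 262 + 9237499129/5401858176 = 1424524341241/5401858176 ≈ 263.71)
1/(C(535) + T) = 1/(535 + 1424524341241/5401858176) = 1/(4314518465401/5401858176) = 5401858176/4314518465401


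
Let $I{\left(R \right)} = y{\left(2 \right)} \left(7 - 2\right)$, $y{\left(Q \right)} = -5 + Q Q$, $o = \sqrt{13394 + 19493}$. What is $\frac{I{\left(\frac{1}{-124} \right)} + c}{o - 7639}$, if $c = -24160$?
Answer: $\frac{61532145}{19440478} + \frac{8055 \sqrt{32887}}{19440478} \approx 3.2403$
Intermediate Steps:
$o = \sqrt{32887} \approx 181.35$
$y{\left(Q \right)} = -5 + Q^{2}$
$I{\left(R \right)} = -5$ ($I{\left(R \right)} = \left(-5 + 2^{2}\right) \left(7 - 2\right) = \left(-5 + 4\right) 5 = \left(-1\right) 5 = -5$)
$\frac{I{\left(\frac{1}{-124} \right)} + c}{o - 7639} = \frac{-5 - 24160}{\sqrt{32887} - 7639} = - \frac{24165}{-7639 + \sqrt{32887}}$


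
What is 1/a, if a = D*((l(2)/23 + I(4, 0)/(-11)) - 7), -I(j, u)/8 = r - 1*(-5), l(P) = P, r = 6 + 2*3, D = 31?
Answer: 253/42749 ≈ 0.0059183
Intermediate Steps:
r = 12 (r = 6 + 6 = 12)
I(j, u) = -136 (I(j, u) = -8*(12 - 1*(-5)) = -8*(12 + 5) = -8*17 = -136)
a = 42749/253 (a = 31*((2/23 - 136/(-11)) - 7) = 31*((2*(1/23) - 136*(-1/11)) - 7) = 31*((2/23 + 136/11) - 7) = 31*(3150/253 - 7) = 31*(1379/253) = 42749/253 ≈ 168.97)
1/a = 1/(42749/253) = 253/42749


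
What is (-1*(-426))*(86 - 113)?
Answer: -11502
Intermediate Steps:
(-1*(-426))*(86 - 113) = 426*(-27) = -11502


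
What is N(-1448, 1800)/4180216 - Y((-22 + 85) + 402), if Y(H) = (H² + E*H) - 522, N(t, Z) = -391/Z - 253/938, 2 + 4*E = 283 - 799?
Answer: -548698743383976679/3528938347200 ≈ -1.5549e+5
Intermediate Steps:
E = -259/2 (E = -½ + (283 - 799)/4 = -½ + (¼)*(-516) = -½ - 129 = -259/2 ≈ -129.50)
N(t, Z) = -253/938 - 391/Z (N(t, Z) = -391/Z - 253*1/938 = -391/Z - 253/938 = -253/938 - 391/Z)
Y(H) = -522 + H² - 259*H/2 (Y(H) = (H² - 259*H/2) - 522 = -522 + H² - 259*H/2)
N(-1448, 1800)/4180216 - Y((-22 + 85) + 402) = (-253/938 - 391/1800)/4180216 - (-522 + ((-22 + 85) + 402)² - 259*((-22 + 85) + 402)/2) = (-253/938 - 391*1/1800)*(1/4180216) - (-522 + (63 + 402)² - 259*(63 + 402)/2) = (-253/938 - 391/1800)*(1/4180216) - (-522 + 465² - 259/2*465) = -411079/844200*1/4180216 - (-522 + 216225 - 120435/2) = -411079/3528938347200 - 1*310971/2 = -411079/3528938347200 - 310971/2 = -548698743383976679/3528938347200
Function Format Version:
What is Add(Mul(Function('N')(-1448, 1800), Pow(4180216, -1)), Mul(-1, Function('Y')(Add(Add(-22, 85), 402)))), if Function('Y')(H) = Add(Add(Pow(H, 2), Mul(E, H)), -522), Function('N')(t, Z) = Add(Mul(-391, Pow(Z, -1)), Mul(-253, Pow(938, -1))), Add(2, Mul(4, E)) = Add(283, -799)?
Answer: Rational(-548698743383976679, 3528938347200) ≈ -1.5549e+5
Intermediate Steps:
E = Rational(-259, 2) (E = Add(Rational(-1, 2), Mul(Rational(1, 4), Add(283, -799))) = Add(Rational(-1, 2), Mul(Rational(1, 4), -516)) = Add(Rational(-1, 2), -129) = Rational(-259, 2) ≈ -129.50)
Function('N')(t, Z) = Add(Rational(-253, 938), Mul(-391, Pow(Z, -1))) (Function('N')(t, Z) = Add(Mul(-391, Pow(Z, -1)), Mul(-253, Rational(1, 938))) = Add(Mul(-391, Pow(Z, -1)), Rational(-253, 938)) = Add(Rational(-253, 938), Mul(-391, Pow(Z, -1))))
Function('Y')(H) = Add(-522, Pow(H, 2), Mul(Rational(-259, 2), H)) (Function('Y')(H) = Add(Add(Pow(H, 2), Mul(Rational(-259, 2), H)), -522) = Add(-522, Pow(H, 2), Mul(Rational(-259, 2), H)))
Add(Mul(Function('N')(-1448, 1800), Pow(4180216, -1)), Mul(-1, Function('Y')(Add(Add(-22, 85), 402)))) = Add(Mul(Add(Rational(-253, 938), Mul(-391, Pow(1800, -1))), Pow(4180216, -1)), Mul(-1, Add(-522, Pow(Add(Add(-22, 85), 402), 2), Mul(Rational(-259, 2), Add(Add(-22, 85), 402))))) = Add(Mul(Add(Rational(-253, 938), Mul(-391, Rational(1, 1800))), Rational(1, 4180216)), Mul(-1, Add(-522, Pow(Add(63, 402), 2), Mul(Rational(-259, 2), Add(63, 402))))) = Add(Mul(Add(Rational(-253, 938), Rational(-391, 1800)), Rational(1, 4180216)), Mul(-1, Add(-522, Pow(465, 2), Mul(Rational(-259, 2), 465)))) = Add(Mul(Rational(-411079, 844200), Rational(1, 4180216)), Mul(-1, Add(-522, 216225, Rational(-120435, 2)))) = Add(Rational(-411079, 3528938347200), Mul(-1, Rational(310971, 2))) = Add(Rational(-411079, 3528938347200), Rational(-310971, 2)) = Rational(-548698743383976679, 3528938347200)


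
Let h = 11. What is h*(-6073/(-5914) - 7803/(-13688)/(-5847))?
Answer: 890997674941/78886585784 ≈ 11.295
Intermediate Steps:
h*(-6073/(-5914) - 7803/(-13688)/(-5847)) = 11*(-6073/(-5914) - 7803/(-13688)/(-5847)) = 11*(-6073*(-1/5914) - 7803*(-1/13688)*(-1/5847)) = 11*(6073/5914 + (7803/13688)*(-1/5847)) = 11*(6073/5914 - 2601/26677912) = 11*(80999788631/78886585784) = 890997674941/78886585784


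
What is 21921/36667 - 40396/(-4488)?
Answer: 394895395/41140374 ≈ 9.5987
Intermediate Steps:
21921/36667 - 40396/(-4488) = 21921*(1/36667) - 40396*(-1/4488) = 21921/36667 + 10099/1122 = 394895395/41140374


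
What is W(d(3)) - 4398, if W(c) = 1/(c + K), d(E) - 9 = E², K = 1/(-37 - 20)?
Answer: -4507893/1025 ≈ -4397.9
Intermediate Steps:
K = -1/57 (K = 1/(-57) = -1/57 ≈ -0.017544)
d(E) = 9 + E²
W(c) = 1/(-1/57 + c) (W(c) = 1/(c - 1/57) = 1/(-1/57 + c))
W(d(3)) - 4398 = 57/(-1 + 57*(9 + 3²)) - 4398 = 57/(-1 + 57*(9 + 9)) - 4398 = 57/(-1 + 57*18) - 4398 = 57/(-1 + 1026) - 4398 = 57/1025 - 4398 = -4507893/1025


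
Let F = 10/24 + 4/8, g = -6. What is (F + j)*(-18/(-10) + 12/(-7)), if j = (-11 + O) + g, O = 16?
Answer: -1/140 ≈ -0.0071429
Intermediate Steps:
F = 11/12 (F = 10*(1/24) + 4*(⅛) = 5/12 + ½ = 11/12 ≈ 0.91667)
j = -1 (j = (-11 + 16) - 6 = 5 - 6 = -1)
(F + j)*(-18/(-10) + 12/(-7)) = (11/12 - 1)*(-18/(-10) + 12/(-7)) = -(-18*(-⅒) + 12*(-⅐))/12 = -(9/5 - 12/7)/12 = -1/12*3/35 = -1/140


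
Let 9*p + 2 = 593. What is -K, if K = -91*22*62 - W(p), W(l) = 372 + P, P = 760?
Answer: 125256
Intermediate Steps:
p = 197/3 (p = -2/9 + (⅑)*593 = -2/9 + 593/9 = 197/3 ≈ 65.667)
W(l) = 1132 (W(l) = 372 + 760 = 1132)
K = -125256 (K = -91*22*62 - 1*1132 = -2002*62 - 1132 = -124124 - 1132 = -125256)
-K = -1*(-125256) = 125256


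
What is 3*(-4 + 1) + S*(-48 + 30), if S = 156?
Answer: -2817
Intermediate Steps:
3*(-4 + 1) + S*(-48 + 30) = 3*(-4 + 1) + 156*(-48 + 30) = 3*(-3) + 156*(-18) = -9 - 2808 = -2817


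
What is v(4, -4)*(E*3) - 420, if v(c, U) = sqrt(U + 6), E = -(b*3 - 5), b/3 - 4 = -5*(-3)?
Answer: -420 - 498*sqrt(2) ≈ -1124.3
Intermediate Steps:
b = 57 (b = 12 + 3*(-5*(-3)) = 12 + 3*15 = 12 + 45 = 57)
E = -166 (E = -(57*3 - 5) = -(171 - 5) = -1*166 = -166)
v(c, U) = sqrt(6 + U)
v(4, -4)*(E*3) - 420 = sqrt(6 - 4)*(-166*3) - 420 = sqrt(2)*(-498) - 420 = -498*sqrt(2) - 420 = -420 - 498*sqrt(2)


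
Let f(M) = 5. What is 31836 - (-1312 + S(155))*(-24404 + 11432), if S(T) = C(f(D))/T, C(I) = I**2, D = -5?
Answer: -526545408/31 ≈ -1.6985e+7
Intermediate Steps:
S(T) = 25/T (S(T) = 5**2/T = 25/T)
31836 - (-1312 + S(155))*(-24404 + 11432) = 31836 - (-1312 + 25/155)*(-24404 + 11432) = 31836 - (-1312 + 25*(1/155))*(-12972) = 31836 - (-1312 + 5/31)*(-12972) = 31836 - (-40667)*(-12972)/31 = 31836 - 1*527532324/31 = 31836 - 527532324/31 = -526545408/31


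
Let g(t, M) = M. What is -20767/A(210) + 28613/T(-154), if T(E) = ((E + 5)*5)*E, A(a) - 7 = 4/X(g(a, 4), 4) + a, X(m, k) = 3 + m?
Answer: -16634607771/174733790 ≈ -95.200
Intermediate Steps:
A(a) = 53/7 + a (A(a) = 7 + (4/(3 + 4) + a) = 7 + (4/7 + a) = 53/7 + a)
T(E) = E*(25 + 5*E) (T(E) = ((5 + E)*5)*E = (25 + 5*E)*E = E*(25 + 5*E))
-20767/A(210) + 28613/T(-154) = -20767/(53/7 + 210) + 28613/((5*(-154)*(5 - 154))) = -20767/1523/7 + 28613/((5*(-154)*(-149))) = -20767*7/1523 + 28613/114730 = -145369/1523 + 28613*(1/114730) = -145369/1523 + 28613/114730 = -16634607771/174733790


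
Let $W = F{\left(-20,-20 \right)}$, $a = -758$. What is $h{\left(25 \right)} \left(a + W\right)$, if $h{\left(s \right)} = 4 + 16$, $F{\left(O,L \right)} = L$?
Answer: $-15560$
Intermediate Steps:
$W = -20$
$h{\left(s \right)} = 20$
$h{\left(25 \right)} \left(a + W\right) = 20 \left(-758 - 20\right) = 20 \left(-778\right) = -15560$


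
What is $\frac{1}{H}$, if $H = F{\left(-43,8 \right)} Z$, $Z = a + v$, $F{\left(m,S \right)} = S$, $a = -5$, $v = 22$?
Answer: $\frac{1}{136} \approx 0.0073529$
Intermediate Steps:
$Z = 17$ ($Z = -5 + 22 = 17$)
$H = 136$ ($H = 8 \cdot 17 = 136$)
$\frac{1}{H} = \frac{1}{136}$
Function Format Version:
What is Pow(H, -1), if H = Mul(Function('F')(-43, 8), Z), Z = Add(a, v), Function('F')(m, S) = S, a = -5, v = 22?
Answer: Rational(1, 136) ≈ 0.0073529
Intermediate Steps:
Z = 17 (Z = Add(-5, 22) = 17)
H = 136 (H = Mul(8, 17) = 136)
Pow(H, -1) = Pow(136, -1) = Rational(1, 136)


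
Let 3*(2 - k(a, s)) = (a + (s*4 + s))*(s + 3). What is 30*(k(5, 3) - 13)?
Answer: -1530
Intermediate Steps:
k(a, s) = 2 - (3 + s)*(a + 5*s)/3 (k(a, s) = 2 - (a + (s*4 + s))*(s + 3)/3 = 2 - (a + (4*s + s))*(3 + s)/3 = 2 - (a + 5*s)*(3 + s)/3 = 2 - (3 + s)*(a + 5*s)/3)
30*(k(5, 3) - 13) = 30*((2 - 1*5 - 5*3 - 5/3*3² - ⅓*5*3) - 13) = 30*((2 - 5 - 15 - 5/3*9 - 5) - 13) = 30*((2 - 5 - 15 - 15 - 5) - 13) = 30*(-38 - 13) = 30*(-51) = -1530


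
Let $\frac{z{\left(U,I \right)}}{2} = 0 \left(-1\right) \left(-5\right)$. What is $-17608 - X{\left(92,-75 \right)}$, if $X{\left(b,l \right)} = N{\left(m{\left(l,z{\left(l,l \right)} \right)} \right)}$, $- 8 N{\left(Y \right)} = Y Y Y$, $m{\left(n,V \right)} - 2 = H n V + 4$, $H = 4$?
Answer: $-17581$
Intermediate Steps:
$z{\left(U,I \right)} = 0$ ($z{\left(U,I \right)} = 2 \cdot 0 \left(-1\right) \left(-5\right) = 2 \cdot 0 \left(-5\right) = 2 \cdot 0 = 0$)
$m{\left(n,V \right)} = 6 + 4 V n$ ($m{\left(n,V \right)} = 2 + \left(4 n V + 4\right) = 2 + \left(4 V n + 4\right) = 2 + \left(4 + 4 V n\right) = 6 + 4 V n$)
$N{\left(Y \right)} = - \frac{Y^{3}}{8}$ ($N{\left(Y \right)} = - \frac{Y Y Y}{8} = - \frac{Y^{2} Y}{8} = - \frac{Y^{3}}{8}$)
$X{\left(b,l \right)} = -27$ ($X{\left(b,l \right)} = - \frac{\left(6 + 4 \cdot 0 l\right)^{3}}{8} = - \frac{\left(6 + 0\right)^{3}}{8} = - \frac{6^{3}}{8} = \left(- \frac{1}{8}\right) 216 = -27$)
$-17608 - X{\left(92,-75 \right)} = -17608 - -27 = -17608 + 27 = -17581$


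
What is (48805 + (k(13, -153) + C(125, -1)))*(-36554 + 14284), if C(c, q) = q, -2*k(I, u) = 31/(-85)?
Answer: -1086869141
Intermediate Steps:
k(I, u) = 31/170 (k(I, u) = -31/(2*(-85)) = -31*(-1)/(2*85) = -½*(-31/85) = 31/170)
(48805 + (k(13, -153) + C(125, -1)))*(-36554 + 14284) = (48805 + (31/170 - 1))*(-36554 + 14284) = (48805 - 139/170)*(-22270) = (8296711/170)*(-22270) = -1086869141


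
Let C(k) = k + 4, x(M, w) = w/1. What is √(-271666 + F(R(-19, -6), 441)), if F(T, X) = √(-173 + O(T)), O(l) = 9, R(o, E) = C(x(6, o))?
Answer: √(-271666 + 2*I*√41) ≈ 0.01 + 521.22*I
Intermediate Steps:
x(M, w) = w (x(M, w) = w*1 = w)
C(k) = 4 + k
R(o, E) = 4 + o
F(T, X) = 2*I*√41 (F(T, X) = √(-173 + 9) = √(-164) = 2*I*√41)
√(-271666 + F(R(-19, -6), 441)) = √(-271666 + 2*I*√41)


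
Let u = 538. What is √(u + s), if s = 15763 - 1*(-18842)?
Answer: √35143 ≈ 187.46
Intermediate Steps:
s = 34605 (s = 15763 + 18842 = 34605)
√(u + s) = √(538 + 34605) = √35143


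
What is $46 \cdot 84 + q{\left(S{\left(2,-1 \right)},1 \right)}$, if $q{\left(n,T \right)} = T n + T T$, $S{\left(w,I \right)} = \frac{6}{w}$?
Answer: $3868$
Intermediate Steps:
$q{\left(n,T \right)} = T^{2} + T n$ ($q{\left(n,T \right)} = T n + T^{2} = T^{2} + T n$)
$46 \cdot 84 + q{\left(S{\left(2,-1 \right)},1 \right)} = 46 \cdot 84 + 1 \left(1 + \frac{6}{2}\right) = 3864 + 1 \left(1 + 6 \cdot \frac{1}{2}\right) = 3864 + 1 \left(1 + 3\right) = 3864 + 1 \cdot 4 = 3864 + 4 = 3868$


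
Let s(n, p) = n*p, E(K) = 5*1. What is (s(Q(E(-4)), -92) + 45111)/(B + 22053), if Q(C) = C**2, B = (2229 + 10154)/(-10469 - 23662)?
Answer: 1461182241/752678560 ≈ 1.9413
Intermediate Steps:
E(K) = 5
B = -12383/34131 (B = 12383/(-34131) = 12383*(-1/34131) = -12383/34131 ≈ -0.36281)
(s(Q(E(-4)), -92) + 45111)/(B + 22053) = (5**2*(-92) + 45111)/(-12383/34131 + 22053) = (25*(-92) + 45111)/(752678560/34131) = (-2300 + 45111)*(34131/752678560) = 42811*(34131/752678560) = 1461182241/752678560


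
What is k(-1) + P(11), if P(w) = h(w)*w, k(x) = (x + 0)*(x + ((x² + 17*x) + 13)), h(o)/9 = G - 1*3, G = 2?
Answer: -95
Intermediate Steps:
h(o) = -9 (h(o) = 9*(2 - 1*3) = 9*(2 - 3) = 9*(-1) = -9)
k(x) = x*(13 + x² + 18*x) (k(x) = x*(x + (13 + x² + 17*x)) = x*(13 + x² + 18*x))
P(w) = -9*w
k(-1) + P(11) = -(13 + (-1)² + 18*(-1)) - 9*11 = -(13 + 1 - 18) - 99 = -1*(-4) - 99 = 4 - 99 = -95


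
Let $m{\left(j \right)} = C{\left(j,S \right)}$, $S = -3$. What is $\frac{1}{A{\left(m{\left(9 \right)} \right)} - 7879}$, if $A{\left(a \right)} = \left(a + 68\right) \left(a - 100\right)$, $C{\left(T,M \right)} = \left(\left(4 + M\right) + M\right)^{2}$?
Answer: $- \frac{1}{14791} \approx -6.7609 \cdot 10^{-5}$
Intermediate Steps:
$C{\left(T,M \right)} = \left(4 + 2 M\right)^{2}$
$m{\left(j \right)} = 4$ ($m{\left(j \right)} = 4 \left(2 - 3\right)^{2} = 4 \left(-1\right)^{2} = 4 \cdot 1 = 4$)
$A{\left(a \right)} = \left(-100 + a\right) \left(68 + a\right)$ ($A{\left(a \right)} = \left(68 + a\right) \left(-100 + a\right) = \left(-100 + a\right) \left(68 + a\right)$)
$\frac{1}{A{\left(m{\left(9 \right)} \right)} - 7879} = \frac{1}{\left(-6800 + 4^{2} - 128\right) - 7879} = \frac{1}{\left(-6800 + 16 - 128\right) - 7879} = \frac{1}{-6912 - 7879} = \frac{1}{-14791} = - \frac{1}{14791}$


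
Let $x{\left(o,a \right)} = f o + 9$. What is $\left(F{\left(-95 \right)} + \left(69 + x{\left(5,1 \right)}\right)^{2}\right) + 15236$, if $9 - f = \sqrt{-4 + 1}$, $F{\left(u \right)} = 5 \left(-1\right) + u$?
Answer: $30190 - 1230 i \sqrt{3} \approx 30190.0 - 2130.4 i$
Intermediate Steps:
$F{\left(u \right)} = -5 + u$
$f = 9 - i \sqrt{3}$ ($f = 9 - \sqrt{-4 + 1} = 9 - \sqrt{-3} = 9 - i \sqrt{3} \approx 9.0 - 1.732 i$)
$x{\left(o,a \right)} = 9 + o \left(9 - i \sqrt{3}\right)$ ($x{\left(o,a \right)} = \left(9 - i \sqrt{3}\right) o + 9 = o \left(9 - i \sqrt{3}\right) + 9 = 9 + o \left(9 - i \sqrt{3}\right)$)
$\left(F{\left(-95 \right)} + \left(69 + x{\left(5,1 \right)}\right)^{2}\right) + 15236 = \left(\left(-5 - 95\right) + \left(69 + \left(9 + 5 \left(9 - i \sqrt{3}\right)\right)\right)^{2}\right) + 15236 = \left(-100 + \left(69 + \left(9 + \left(45 - 5 i \sqrt{3}\right)\right)\right)^{2}\right) + 15236 = \left(-100 + \left(69 + \left(54 - 5 i \sqrt{3}\right)\right)^{2}\right) + 15236 = \left(-100 + \left(123 - 5 i \sqrt{3}\right)^{2}\right) + 15236 = 15136 + \left(123 - 5 i \sqrt{3}\right)^{2}$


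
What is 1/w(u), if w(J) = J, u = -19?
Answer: -1/19 ≈ -0.052632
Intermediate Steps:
1/w(u) = 1/(-19) = -1/19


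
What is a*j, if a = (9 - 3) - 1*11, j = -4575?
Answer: 22875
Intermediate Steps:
a = -5 (a = 6 - 11 = -5)
a*j = -5*(-4575) = 22875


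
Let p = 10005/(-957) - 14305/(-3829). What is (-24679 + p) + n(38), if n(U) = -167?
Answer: -1046771654/42119 ≈ -24853.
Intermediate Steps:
p = -282980/42119 (p = 10005*(-1/957) - 14305*(-1/3829) = -115/11 + 14305/3829 = -282980/42119 ≈ -6.7186)
(-24679 + p) + n(38) = (-24679 - 282980/42119) - 167 = -1039737781/42119 - 167 = -1046771654/42119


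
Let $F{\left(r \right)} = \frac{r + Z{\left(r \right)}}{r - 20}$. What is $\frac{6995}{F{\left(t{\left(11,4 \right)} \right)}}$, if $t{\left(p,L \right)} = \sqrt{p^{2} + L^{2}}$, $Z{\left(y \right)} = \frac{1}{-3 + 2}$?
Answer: $\frac{818415}{136} - \frac{132905 \sqrt{137}}{136} \approx -5420.6$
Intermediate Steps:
$Z{\left(y \right)} = -1$ ($Z{\left(y \right)} = \frac{1}{-1} = -1$)
$t{\left(p,L \right)} = \sqrt{L^{2} + p^{2}}$
$F{\left(r \right)} = \frac{-1 + r}{-20 + r}$ ($F{\left(r \right)} = \frac{r - 1}{r - 20} = \frac{-1 + r}{-20 + r}$)
$\frac{6995}{F{\left(t{\left(11,4 \right)} \right)}} = \frac{6995}{\frac{1}{-20 + \sqrt{4^{2} + 11^{2}}} \left(-1 + \sqrt{4^{2} + 11^{2}}\right)} = \frac{6995}{\frac{1}{-20 + \sqrt{16 + 121}} \left(-1 + \sqrt{16 + 121}\right)} = \frac{6995}{\frac{1}{-20 + \sqrt{137}} \left(-1 + \sqrt{137}\right)} = 6995 \frac{-20 + \sqrt{137}}{-1 + \sqrt{137}} = \frac{6995 \left(-20 + \sqrt{137}\right)}{-1 + \sqrt{137}}$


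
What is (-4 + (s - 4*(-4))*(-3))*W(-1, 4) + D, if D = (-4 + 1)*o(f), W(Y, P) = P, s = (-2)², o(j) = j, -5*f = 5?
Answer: -253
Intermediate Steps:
f = -1 (f = -⅕*5 = -1)
s = 4
D = 3 (D = (-4 + 1)*(-1) = -3*(-1) = 3)
(-4 + (s - 4*(-4))*(-3))*W(-1, 4) + D = (-4 + (4 - 4*(-4))*(-3))*4 + 3 = (-4 + (4 + 16)*(-3))*4 + 3 = (-4 + 20*(-3))*4 + 3 = (-4 - 60)*4 + 3 = -64*4 + 3 = -256 + 3 = -253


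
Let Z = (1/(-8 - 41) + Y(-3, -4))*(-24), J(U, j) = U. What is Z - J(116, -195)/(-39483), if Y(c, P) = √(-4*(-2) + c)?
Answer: 953276/1934667 - 24*√5 ≈ -53.173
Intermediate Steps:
Y(c, P) = √(8 + c)
Z = 24/49 - 24*√5 (Z = (1/(-8 - 41) + √(8 - 3))*(-24) = (1/(-49) + √5)*(-24) = (-1/49 + √5)*(-24) = 24/49 - 24*√5 ≈ -53.176)
Z - J(116, -195)/(-39483) = (24/49 - 24*√5) - 116/(-39483) = (24/49 - 24*√5) - 116*(-1)/39483 = (24/49 - 24*√5) - 1*(-116/39483) = (24/49 - 24*√5) + 116/39483 = 953276/1934667 - 24*√5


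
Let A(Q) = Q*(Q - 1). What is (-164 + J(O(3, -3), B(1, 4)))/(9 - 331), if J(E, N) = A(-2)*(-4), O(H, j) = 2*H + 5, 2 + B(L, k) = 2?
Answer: 94/161 ≈ 0.58385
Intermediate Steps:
B(L, k) = 0 (B(L, k) = -2 + 2 = 0)
A(Q) = Q*(-1 + Q)
O(H, j) = 5 + 2*H
J(E, N) = -24 (J(E, N) = -2*(-1 - 2)*(-4) = -2*(-3)*(-4) = 6*(-4) = -24)
(-164 + J(O(3, -3), B(1, 4)))/(9 - 331) = (-164 - 24)/(9 - 331) = -188/(-322) = -188*(-1/322) = 94/161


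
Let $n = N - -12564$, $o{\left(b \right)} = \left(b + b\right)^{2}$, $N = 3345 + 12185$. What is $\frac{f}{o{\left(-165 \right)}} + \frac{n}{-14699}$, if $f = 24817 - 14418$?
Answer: $- \frac{2906581699}{1600721100} \approx -1.8158$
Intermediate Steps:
$N = 15530$
$o{\left(b \right)} = 4 b^{2}$ ($o{\left(b \right)} = \left(2 b\right)^{2} = 4 b^{2}$)
$n = 28094$ ($n = 15530 - -12564 = 15530 + 12564 = 28094$)
$f = 10399$ ($f = 24817 - 14418 = 10399$)
$\frac{f}{o{\left(-165 \right)}} + \frac{n}{-14699} = \frac{10399}{4 \left(-165\right)^{2}} + \frac{28094}{-14699} = \frac{10399}{4 \cdot 27225} + 28094 \left(- \frac{1}{14699}\right) = \frac{10399}{108900} - \frac{28094}{14699} = - \frac{2906581699}{1600721100}$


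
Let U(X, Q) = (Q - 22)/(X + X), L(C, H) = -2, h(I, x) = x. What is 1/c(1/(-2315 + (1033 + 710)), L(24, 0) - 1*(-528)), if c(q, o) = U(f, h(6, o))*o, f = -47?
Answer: -47/132552 ≈ -0.00035458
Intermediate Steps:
U(X, Q) = (-22 + Q)/(2*X) (U(X, Q) = (-22 + Q)/((2*X)) = (-22 + Q)*(1/(2*X)) = (-22 + Q)/(2*X))
c(q, o) = o*(11/47 - o/94) (c(q, o) = ((½)*(-22 + o)/(-47))*o = ((½)*(-1/47)*(-22 + o))*o = (11/47 - o/94)*o = o*(11/47 - o/94))
1/c(1/(-2315 + (1033 + 710)), L(24, 0) - 1*(-528)) = 1/((-2 - 1*(-528))*(22 - (-2 - 1*(-528)))/94) = 1/((-2 + 528)*(22 - (-2 + 528))/94) = 1/((1/94)*526*(22 - 1*526)) = 1/((1/94)*526*(22 - 526)) = 1/((1/94)*526*(-504)) = 1/(-132552/47) = -47/132552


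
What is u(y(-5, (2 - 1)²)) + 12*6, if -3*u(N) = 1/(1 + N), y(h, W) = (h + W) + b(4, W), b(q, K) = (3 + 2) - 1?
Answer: 215/3 ≈ 71.667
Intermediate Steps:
b(q, K) = 4 (b(q, K) = 5 - 1 = 4)
y(h, W) = 4 + W + h (y(h, W) = (h + W) + 4 = (W + h) + 4 = 4 + W + h)
u(N) = -1/(3*(1 + N))
u(y(-5, (2 - 1)²)) + 12*6 = -1/(3 + 3*(4 + (2 - 1)² - 5)) + 12*6 = -1/(3 + 3*(4 + 1² - 5)) + 72 = -1/(3 + 3*(4 + 1 - 5)) + 72 = -1/(3 + 3*0) + 72 = -1/(3 + 0) + 72 = -1/3 + 72 = -1*⅓ + 72 = -⅓ + 72 = 215/3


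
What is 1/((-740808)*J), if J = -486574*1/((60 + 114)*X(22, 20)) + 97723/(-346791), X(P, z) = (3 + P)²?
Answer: 2095195625/7382022501848304 ≈ 2.8382e-7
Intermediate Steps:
J = -29894476714/6285586875 (J = -486574*1/((3 + 22)²*(60 + 114)) + 97723/(-346791) = -486574/(174*25²) + 97723*(-1/346791) = -486574/(174*625) - 97723/346791 = -486574/108750 - 97723/346791 = -486574*1/108750 - 97723/346791 = -243287/54375 - 97723/346791 = -29894476714/6285586875 ≈ -4.7560)
1/((-740808)*J) = 1/((-740808)*(-29894476714/6285586875)) = -1/740808*(-6285586875/29894476714) = 2095195625/7382022501848304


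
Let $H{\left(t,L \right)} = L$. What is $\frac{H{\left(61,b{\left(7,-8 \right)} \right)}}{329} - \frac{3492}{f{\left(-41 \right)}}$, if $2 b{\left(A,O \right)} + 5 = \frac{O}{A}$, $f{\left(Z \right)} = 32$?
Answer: $- \frac{2010691}{18424} \approx -109.13$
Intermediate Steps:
$b{\left(A,O \right)} = - \frac{5}{2} + \frac{O}{2 A}$ ($b{\left(A,O \right)} = - \frac{5}{2} + \frac{O \frac{1}{A}}{2} = - \frac{5}{2} + \frac{O}{2 A}$)
$\frac{H{\left(61,b{\left(7,-8 \right)} \right)}}{329} - \frac{3492}{f{\left(-41 \right)}} = \frac{\frac{1}{2} \cdot \frac{1}{7} \left(-8 - 35\right)}{329} - \frac{3492}{32} = \frac{1}{2} \cdot \frac{1}{7} \left(-8 - 35\right) \frac{1}{329} - \frac{873}{8} = \frac{1}{2} \cdot \frac{1}{7} \left(-43\right) \frac{1}{329} - \frac{873}{8} = \left(- \frac{43}{14}\right) \frac{1}{329} - \frac{873}{8} = - \frac{43}{4606} - \frac{873}{8} = - \frac{2010691}{18424}$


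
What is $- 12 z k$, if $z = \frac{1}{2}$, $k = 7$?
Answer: $-42$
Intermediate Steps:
$z = \frac{1}{2} \approx 0.5$
$- 12 z k = \left(-12\right) \frac{1}{2} \cdot 7 = \left(-6\right) 7 = -42$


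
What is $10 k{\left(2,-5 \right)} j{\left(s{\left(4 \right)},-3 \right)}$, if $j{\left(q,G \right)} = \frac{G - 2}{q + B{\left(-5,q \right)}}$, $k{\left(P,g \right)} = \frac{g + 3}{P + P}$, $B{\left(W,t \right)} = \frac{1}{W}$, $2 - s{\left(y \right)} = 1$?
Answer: $\frac{125}{4} \approx 31.25$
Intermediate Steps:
$s{\left(y \right)} = 1$ ($s{\left(y \right)} = 2 - 1 = 1$)
$k{\left(P,g \right)} = \frac{3 + g}{2 P}$
$j{\left(q,G \right)} = \frac{-2 + G}{- \frac{1}{5} + q}$ ($j{\left(q,G \right)} = \frac{G - 2}{q + \frac{1}{-5}} = \frac{-2 + G}{q - \frac{1}{5}} = \frac{-2 + G}{- \frac{1}{5} + q}$)
$10 k{\left(2,-5 \right)} j{\left(s{\left(4 \right)},-3 \right)} = 10 \frac{3 - 5}{2 \cdot 2} \frac{5 \left(-2 - 3\right)}{-1 + 5 \cdot 1} = 10 \cdot \frac{1}{2} \cdot \frac{1}{2} \left(-2\right) 5 \frac{1}{-1 + 5} \left(-5\right) = 10 \left(- \frac{1}{2}\right) 5 \cdot \frac{1}{4} \left(-5\right) = - 5 \cdot 5 \cdot \frac{1}{4} \left(-5\right) = \left(-5\right) \left(- \frac{25}{4}\right) = \frac{125}{4}$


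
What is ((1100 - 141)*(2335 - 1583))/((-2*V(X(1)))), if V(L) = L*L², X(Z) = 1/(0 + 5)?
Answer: -45073000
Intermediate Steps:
X(Z) = ⅕ (X(Z) = 1/5 = ⅕)
V(L) = L³
((1100 - 141)*(2335 - 1583))/((-2*V(X(1)))) = ((1100 - 141)*(2335 - 1583))/((-2*(⅕)³)) = (959*752)/((-2*1/125)) = 721168/(-2/125) = 721168*(-125/2) = -45073000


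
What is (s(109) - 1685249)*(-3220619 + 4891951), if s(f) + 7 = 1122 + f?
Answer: -2814564871300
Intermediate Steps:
s(f) = 1115 + f (s(f) = -7 + (1122 + f) = 1115 + f)
(s(109) - 1685249)*(-3220619 + 4891951) = ((1115 + 109) - 1685249)*(-3220619 + 4891951) = (1224 - 1685249)*1671332 = -1684025*1671332 = -2814564871300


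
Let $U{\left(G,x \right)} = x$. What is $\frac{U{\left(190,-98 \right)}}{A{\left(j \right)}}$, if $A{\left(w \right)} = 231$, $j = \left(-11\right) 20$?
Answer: $- \frac{14}{33} \approx -0.42424$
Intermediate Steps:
$j = -220$
$\frac{U{\left(190,-98 \right)}}{A{\left(j \right)}} = - \frac{98}{231} = \left(-98\right) \frac{1}{231} = - \frac{14}{33}$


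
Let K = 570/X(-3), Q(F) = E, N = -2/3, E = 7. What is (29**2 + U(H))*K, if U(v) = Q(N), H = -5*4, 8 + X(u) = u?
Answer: -483360/11 ≈ -43942.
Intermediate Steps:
X(u) = -8 + u
N = -2/3 (N = -2*1/3 = -2/3 ≈ -0.66667)
H = -20
Q(F) = 7
K = -570/11 (K = 570/(-8 - 3) = 570/(-11) = 570*(-1/11) = -570/11 ≈ -51.818)
U(v) = 7
(29**2 + U(H))*K = (29**2 + 7)*(-570/11) = (841 + 7)*(-570/11) = 848*(-570/11) = -483360/11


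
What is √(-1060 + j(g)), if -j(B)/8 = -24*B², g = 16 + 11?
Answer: 22*√287 ≈ 372.70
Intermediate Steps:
g = 27
j(B) = 192*B² (j(B) = -(-192)*B² = 192*B²)
√(-1060 + j(g)) = √(-1060 + 192*27²) = √(-1060 + 192*729) = √(-1060 + 139968) = √138908 = 22*√287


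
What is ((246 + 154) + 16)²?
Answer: 173056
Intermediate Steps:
((246 + 154) + 16)² = (400 + 16)² = 416² = 173056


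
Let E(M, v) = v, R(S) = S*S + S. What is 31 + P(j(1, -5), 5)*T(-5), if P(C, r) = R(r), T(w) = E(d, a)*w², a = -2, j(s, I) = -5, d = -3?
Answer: -1469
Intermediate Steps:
R(S) = S + S² (R(S) = S² + S = S + S²)
T(w) = -2*w²
P(C, r) = r*(1 + r)
31 + P(j(1, -5), 5)*T(-5) = 31 + (5*(1 + 5))*(-2*(-5)²) = 31 + (5*6)*(-2*25) = 31 + 30*(-50) = 31 - 1500 = -1469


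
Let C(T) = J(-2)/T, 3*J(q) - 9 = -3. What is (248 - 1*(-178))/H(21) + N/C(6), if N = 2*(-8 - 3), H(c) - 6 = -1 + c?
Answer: -645/13 ≈ -49.615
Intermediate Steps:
J(q) = 2 (J(q) = 3 + (⅓)*(-3) = 3 - 1 = 2)
H(c) = 5 + c (H(c) = 6 + (-1 + c) = 5 + c)
C(T) = 2/T
N = -22 (N = 2*(-11) = -22)
(248 - 1*(-178))/H(21) + N/C(6) = (248 - 1*(-178))/(5 + 21) - 22/(2/6) = (248 + 178)/26 - 22/(2*(⅙)) = 426*(1/26) - 22/⅓ = 213/13 - 22*3 = 213/13 - 66 = -645/13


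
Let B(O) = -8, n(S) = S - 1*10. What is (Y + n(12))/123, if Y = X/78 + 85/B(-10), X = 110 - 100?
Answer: -2651/38376 ≈ -0.069080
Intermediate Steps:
n(S) = -10 + S (n(S) = S - 10 = -10 + S)
X = 10
Y = -3275/312 (Y = 10/78 + 85/(-8) = 10*(1/78) + 85*(-⅛) = 5/39 - 85/8 = -3275/312 ≈ -10.497)
(Y + n(12))/123 = (-3275/312 + (-10 + 12))/123 = (-3275/312 + 2)*(1/123) = -2651/312*1/123 = -2651/38376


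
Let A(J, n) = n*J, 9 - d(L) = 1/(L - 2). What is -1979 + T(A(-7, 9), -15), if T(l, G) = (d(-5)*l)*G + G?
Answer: 6646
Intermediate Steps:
d(L) = 9 - 1/(-2 + L) (d(L) = 9 - 1/(L - 2) = 9 - 1/(-2 + L))
A(J, n) = J*n
T(l, G) = G + 64*G*l/7 (T(l, G) = (((-19 + 9*(-5))/(-2 - 5))*l)*G + G = (((-19 - 45)/(-7))*l)*G + G = ((-1/7*(-64))*l)*G + G = (64*l/7)*G + G = 64*G*l/7 + G = G + 64*G*l/7)
-1979 + T(A(-7, 9), -15) = -1979 + (1/7)*(-15)*(7 + 64*(-7*9)) = -1979 + (1/7)*(-15)*(7 + 64*(-63)) = -1979 + (1/7)*(-15)*(7 - 4032) = -1979 + (1/7)*(-15)*(-4025) = -1979 + 8625 = 6646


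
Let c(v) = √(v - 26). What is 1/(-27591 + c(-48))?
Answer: -27591/761263355 - I*√74/761263355 ≈ -3.6244e-5 - 1.13e-8*I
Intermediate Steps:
c(v) = √(-26 + v)
1/(-27591 + c(-48)) = 1/(-27591 + √(-26 - 48)) = 1/(-27591 + √(-74)) = 1/(-27591 + I*√74)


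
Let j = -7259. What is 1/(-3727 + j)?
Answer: -1/10986 ≈ -9.1025e-5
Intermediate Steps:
1/(-3727 + j) = 1/(-3727 - 7259) = 1/(-10986) = -1/10986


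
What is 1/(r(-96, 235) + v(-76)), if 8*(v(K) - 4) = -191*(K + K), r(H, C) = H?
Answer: 1/3537 ≈ 0.00028273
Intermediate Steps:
v(K) = 4 - 191*K/4 (v(K) = 4 + (-191*(K + K))/8 = 4 + (-382*K)/8 = 4 - 191*K/4)
1/(r(-96, 235) + v(-76)) = 1/(-96 + (4 - 191/4*(-76))) = 1/(-96 + (4 + 3629)) = 1/(-96 + 3633) = 1/3537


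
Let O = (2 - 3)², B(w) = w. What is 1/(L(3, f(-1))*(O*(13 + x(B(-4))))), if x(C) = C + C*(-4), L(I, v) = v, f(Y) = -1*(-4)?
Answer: 1/100 ≈ 0.010000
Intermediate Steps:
f(Y) = 4
O = 1 (O = (-1)² = 1)
x(C) = -3*C (x(C) = C - 4*C = -3*C)
1/(L(3, f(-1))*(O*(13 + x(B(-4))))) = 1/(4*(1*(13 - 3*(-4)))) = 1/(4*(1*(13 + 12))) = 1/(4*(1*25)) = 1/(4*25) = 1/100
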